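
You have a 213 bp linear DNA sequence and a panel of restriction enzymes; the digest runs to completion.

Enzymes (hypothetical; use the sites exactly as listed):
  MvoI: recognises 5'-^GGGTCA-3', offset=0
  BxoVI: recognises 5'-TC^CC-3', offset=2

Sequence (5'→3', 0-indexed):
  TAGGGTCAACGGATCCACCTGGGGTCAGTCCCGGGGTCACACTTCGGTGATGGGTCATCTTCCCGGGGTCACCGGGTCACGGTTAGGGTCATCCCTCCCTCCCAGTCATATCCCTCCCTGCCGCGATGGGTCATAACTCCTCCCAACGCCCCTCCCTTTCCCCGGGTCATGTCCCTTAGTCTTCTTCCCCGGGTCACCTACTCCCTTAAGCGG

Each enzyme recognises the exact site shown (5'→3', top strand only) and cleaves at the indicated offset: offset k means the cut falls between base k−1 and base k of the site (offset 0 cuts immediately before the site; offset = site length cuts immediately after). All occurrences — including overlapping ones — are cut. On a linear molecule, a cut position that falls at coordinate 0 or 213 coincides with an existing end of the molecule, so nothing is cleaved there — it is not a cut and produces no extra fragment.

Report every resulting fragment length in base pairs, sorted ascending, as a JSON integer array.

Per-enzyme occurrences:
  MvoI (GGGTCA, off=0): starts [2, 21, 33, 51, 65, 73, 85, 127, 163, 190] → cuts [2, 21, 33, 51, 65, 73, 85, 127, 163, 190]
  BxoVI (TCCC, off=2): starts [28, 60, 91, 95, 99, 110, 114, 140, 152, 158, 171, 185, 201] → cuts [30, 62, 93, 97, 101, 112, 116, 142, 154, 160, 173, 187, 203]

Pooled cuts: [2, 21, 30, 33, 51, 62, 65, 73, 85, 93, 97, 101, 112, 116, 127, 142, 154, 160, 163, 173, 187, 190, 203]

Fragment lengths:
  [0,2): 2 bp
  [2,21): 19 bp
  [21,30): 9 bp
  [30,33): 3 bp
  [33,51): 18 bp
  [51,62): 11 bp
  [62,65): 3 bp
  [65,73): 8 bp
  [73,85): 12 bp
  [85,93): 8 bp
  [93,97): 4 bp
  [97,101): 4 bp
  [101,112): 11 bp
  [112,116): 4 bp
  [116,127): 11 bp
  [127,142): 15 bp
  [142,154): 12 bp
  [154,160): 6 bp
  [160,163): 3 bp
  [163,173): 10 bp
  [173,187): 14 bp
  [187,190): 3 bp
  [190,203): 13 bp
  [203,213): 10 bp

[2,3,3,3,3,4,4,4,6,8,8,9,10,10,11,11,11,12,12,13,14,15,18,19]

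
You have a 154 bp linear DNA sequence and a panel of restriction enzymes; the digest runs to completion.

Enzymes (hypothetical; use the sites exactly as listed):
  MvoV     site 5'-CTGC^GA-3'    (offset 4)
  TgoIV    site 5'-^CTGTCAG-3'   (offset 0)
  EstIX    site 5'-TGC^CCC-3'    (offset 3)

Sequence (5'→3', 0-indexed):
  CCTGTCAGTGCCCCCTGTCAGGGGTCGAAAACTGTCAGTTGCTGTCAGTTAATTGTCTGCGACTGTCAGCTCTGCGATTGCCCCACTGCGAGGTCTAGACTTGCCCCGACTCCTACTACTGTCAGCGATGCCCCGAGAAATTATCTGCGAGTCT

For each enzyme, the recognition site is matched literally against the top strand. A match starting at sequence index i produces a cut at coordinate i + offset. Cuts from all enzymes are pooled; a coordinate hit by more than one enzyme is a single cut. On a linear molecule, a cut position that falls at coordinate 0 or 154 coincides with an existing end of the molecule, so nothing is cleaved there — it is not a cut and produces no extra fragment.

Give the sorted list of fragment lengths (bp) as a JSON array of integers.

[1,2,3,6,6,8,10,10,13,13,14,15,17,17,19]

Site scan:
  MvoV CTGCGA/4: at [56, 71, 85, 144] ⇒ [60, 75, 89, 148]
  TgoIV CTGTCAG/0: at [1, 14, 31, 41, 62, 118] ⇒ [1, 14, 31, 41, 62, 118]
  EstIX TGCCCC/3: at [8, 78, 101, 128] ⇒ [11, 81, 104, 131]

All cut coordinates (distinct, sorted): [1, 11, 14, 31, 41, 60, 62, 75, 81, 89, 104, 118, 131, 148]

Fragments:
  [0,1): 1 bp
  [1,11): 10 bp
  [11,14): 3 bp
  [14,31): 17 bp
  [31,41): 10 bp
  [41,60): 19 bp
  [60,62): 2 bp
  [62,75): 13 bp
  [75,81): 6 bp
  [81,89): 8 bp
  [89,104): 15 bp
  [104,118): 14 bp
  [118,131): 13 bp
  [131,148): 17 bp
  [148,154): 6 bp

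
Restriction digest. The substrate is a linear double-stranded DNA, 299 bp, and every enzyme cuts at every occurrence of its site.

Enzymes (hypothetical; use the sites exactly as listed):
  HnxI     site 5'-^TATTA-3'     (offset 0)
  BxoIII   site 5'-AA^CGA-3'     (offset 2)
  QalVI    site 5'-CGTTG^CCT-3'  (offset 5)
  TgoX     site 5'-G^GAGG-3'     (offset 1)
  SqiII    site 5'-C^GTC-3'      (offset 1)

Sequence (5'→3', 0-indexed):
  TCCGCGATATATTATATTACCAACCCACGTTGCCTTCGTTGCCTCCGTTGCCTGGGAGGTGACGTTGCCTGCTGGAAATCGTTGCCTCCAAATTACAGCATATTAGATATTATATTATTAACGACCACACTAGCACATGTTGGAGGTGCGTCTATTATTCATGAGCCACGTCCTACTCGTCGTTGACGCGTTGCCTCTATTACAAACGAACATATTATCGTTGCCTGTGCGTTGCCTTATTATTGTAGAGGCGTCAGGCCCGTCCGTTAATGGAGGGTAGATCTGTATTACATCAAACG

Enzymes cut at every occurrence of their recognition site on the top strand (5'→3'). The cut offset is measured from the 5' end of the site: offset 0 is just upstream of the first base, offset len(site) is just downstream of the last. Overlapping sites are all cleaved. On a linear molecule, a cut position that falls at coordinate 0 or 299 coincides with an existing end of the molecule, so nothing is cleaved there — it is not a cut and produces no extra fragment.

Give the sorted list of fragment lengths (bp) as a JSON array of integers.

[3,3,3,4,5,5,5,6,6,7,7,9,9,9,9,9,9,11,11,11,12,13,14,15,15,16,17,17,18,21]

Site scan:
  HnxI TATTA/0: at [9, 14, 100, 107, 112, 115, 152, 197, 212, 237, 285] ⇒ [9, 14, 100, 107, 112, 115, 152, 197, 212, 237, 285]
  BxoIII AACGA/2: at [119, 204] ⇒ [121, 206]
  QalVI CGTTGCCT/5: at [27, 36, 45, 62, 79, 188, 218, 229] ⇒ [32, 41, 50, 67, 84, 193, 223, 234]
  TgoX GGAGG/1: at [54, 141, 271] ⇒ [55, 142, 272]
  SqiII CGTC/1: at [148, 168, 177, 251, 260] ⇒ [149, 169, 178, 252, 261]

Pooled cuts: [9, 14, 32, 41, 50, 55, 67, 84, 100, 107, 112, 115, 121, 142, 149, 152, 169, 178, 193, 197, 206, 212, 223, 234, 237, 252, 261, 272, 285]

Fragment lengths:
  [0,9): 9 bp
  [9,14): 5 bp
  [14,32): 18 bp
  [32,41): 9 bp
  [41,50): 9 bp
  [50,55): 5 bp
  [55,67): 12 bp
  [67,84): 17 bp
  [84,100): 16 bp
  [100,107): 7 bp
  [107,112): 5 bp
  [112,115): 3 bp
  [115,121): 6 bp
  [121,142): 21 bp
  [142,149): 7 bp
  [149,152): 3 bp
  [152,169): 17 bp
  [169,178): 9 bp
  [178,193): 15 bp
  [193,197): 4 bp
  [197,206): 9 bp
  [206,212): 6 bp
  [212,223): 11 bp
  [223,234): 11 bp
  [234,237): 3 bp
  [237,252): 15 bp
  [252,261): 9 bp
  [261,272): 11 bp
  [272,285): 13 bp
  [285,299): 14 bp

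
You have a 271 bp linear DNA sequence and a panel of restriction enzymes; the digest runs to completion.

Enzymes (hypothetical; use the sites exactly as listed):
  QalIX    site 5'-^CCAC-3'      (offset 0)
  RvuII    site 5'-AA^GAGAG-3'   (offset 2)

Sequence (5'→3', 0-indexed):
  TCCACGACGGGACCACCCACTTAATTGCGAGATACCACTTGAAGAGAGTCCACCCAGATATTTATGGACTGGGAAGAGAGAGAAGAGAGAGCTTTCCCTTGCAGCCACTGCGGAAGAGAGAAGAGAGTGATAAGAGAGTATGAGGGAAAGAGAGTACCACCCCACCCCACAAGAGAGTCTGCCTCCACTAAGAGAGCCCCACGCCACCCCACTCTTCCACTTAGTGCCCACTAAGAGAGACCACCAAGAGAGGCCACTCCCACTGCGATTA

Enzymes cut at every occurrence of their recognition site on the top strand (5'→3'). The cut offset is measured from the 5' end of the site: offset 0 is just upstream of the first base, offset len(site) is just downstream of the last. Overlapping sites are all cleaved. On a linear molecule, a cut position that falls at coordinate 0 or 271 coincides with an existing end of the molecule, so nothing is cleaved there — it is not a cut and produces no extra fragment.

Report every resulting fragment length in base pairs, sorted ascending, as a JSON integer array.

Site scan:
  QalIX (CCAC, off=0): starts [1, 12, 16, 34, 49, 104, 156, 161, 166, 184, 198, 203, 208, 216, 227, 240, 253, 259] → cuts [1, 12, 16, 34, 49, 104, 156, 161, 166, 184, 198, 203, 208, 216, 227, 240, 253, 259]
  RvuII (AAGAGAG, off=2): starts [41, 73, 82, 113, 120, 131, 147, 170, 189, 232, 245] → cuts [43, 75, 84, 115, 122, 133, 149, 172, 191, 234, 247]

All cut coordinates (distinct, sorted): [1, 12, 16, 34, 43, 49, 75, 84, 104, 115, 122, 133, 149, 156, 161, 166, 172, 184, 191, 198, 203, 208, 216, 227, 234, 240, 247, 253, 259]

Fragments:
  [0,1): 1 bp
  [1,12): 11 bp
  [12,16): 4 bp
  [16,34): 18 bp
  [34,43): 9 bp
  [43,49): 6 bp
  [49,75): 26 bp
  [75,84): 9 bp
  [84,104): 20 bp
  [104,115): 11 bp
  [115,122): 7 bp
  [122,133): 11 bp
  [133,149): 16 bp
  [149,156): 7 bp
  [156,161): 5 bp
  [161,166): 5 bp
  [166,172): 6 bp
  [172,184): 12 bp
  [184,191): 7 bp
  [191,198): 7 bp
  [198,203): 5 bp
  [203,208): 5 bp
  [208,216): 8 bp
  [216,227): 11 bp
  [227,234): 7 bp
  [234,240): 6 bp
  [240,247): 7 bp
  [247,253): 6 bp
  [253,259): 6 bp
  [259,271): 12 bp

[1,4,5,5,5,5,6,6,6,6,6,7,7,7,7,7,7,8,9,9,11,11,11,11,12,12,16,18,20,26]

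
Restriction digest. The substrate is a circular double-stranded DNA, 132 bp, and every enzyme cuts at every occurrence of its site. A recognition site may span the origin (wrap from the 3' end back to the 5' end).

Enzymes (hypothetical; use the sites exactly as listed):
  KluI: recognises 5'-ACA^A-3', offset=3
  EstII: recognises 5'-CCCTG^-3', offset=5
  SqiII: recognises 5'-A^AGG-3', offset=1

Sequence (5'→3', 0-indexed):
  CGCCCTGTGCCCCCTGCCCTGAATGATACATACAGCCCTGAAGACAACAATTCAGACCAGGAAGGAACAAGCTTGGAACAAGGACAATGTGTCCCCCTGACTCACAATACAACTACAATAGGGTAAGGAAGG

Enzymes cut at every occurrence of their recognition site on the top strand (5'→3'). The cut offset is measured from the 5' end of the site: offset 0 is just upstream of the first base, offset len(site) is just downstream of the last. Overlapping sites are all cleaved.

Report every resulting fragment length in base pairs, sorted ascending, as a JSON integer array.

Per-enzyme occurrences:
  KluI ACAA/3: at [43, 46, 66, 77, 83, 103, 108, 114] ⇒ [46, 49, 69, 80, 86, 106, 111, 117]
  EstII CCCTG/5: at [2, 11, 16, 35, 94] ⇒ [7, 16, 21, 40, 99]
  SqiII AAGG/1: at [61, 79, 124, 128] ⇒ [62, 80, 125, 129]

Pooled cuts: [7, 16, 21, 40, 46, 49, 62, 69, 80, 86, 99, 106, 111, 117, 125, 129]

Fragment lengths:
  7→16: 9 bp
  16→21: 5 bp
  21→40: 19 bp
  40→46: 6 bp
  46→49: 3 bp
  49→62: 13 bp
  62→69: 7 bp
  69→80: 11 bp
  80→86: 6 bp
  86→99: 13 bp
  99→106: 7 bp
  106→111: 5 bp
  111→117: 6 bp
  117→125: 8 bp
  125→129: 4 bp
  129→7 (wrap): 132-129+7 = 10 bp

[3,4,5,5,6,6,6,7,7,8,9,10,11,13,13,19]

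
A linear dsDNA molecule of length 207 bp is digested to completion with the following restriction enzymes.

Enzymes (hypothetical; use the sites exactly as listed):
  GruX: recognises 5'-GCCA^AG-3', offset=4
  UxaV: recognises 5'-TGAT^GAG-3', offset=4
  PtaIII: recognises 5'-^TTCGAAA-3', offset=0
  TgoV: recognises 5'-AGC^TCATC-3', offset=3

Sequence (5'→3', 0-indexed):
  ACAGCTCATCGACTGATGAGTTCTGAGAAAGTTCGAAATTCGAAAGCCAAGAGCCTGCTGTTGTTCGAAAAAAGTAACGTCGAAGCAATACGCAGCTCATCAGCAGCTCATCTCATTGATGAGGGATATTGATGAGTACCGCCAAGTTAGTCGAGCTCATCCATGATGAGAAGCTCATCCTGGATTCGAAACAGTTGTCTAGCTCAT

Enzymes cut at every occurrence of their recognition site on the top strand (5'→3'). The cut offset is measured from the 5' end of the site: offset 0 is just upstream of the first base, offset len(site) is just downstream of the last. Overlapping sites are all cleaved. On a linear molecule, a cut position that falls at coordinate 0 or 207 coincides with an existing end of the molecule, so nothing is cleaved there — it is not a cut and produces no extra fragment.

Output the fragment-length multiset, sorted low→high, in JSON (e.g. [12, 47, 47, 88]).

[5,7,7,10,11,11,11,11,12,12,13,13,14,14,23,33]

Site scan:
  GruX (GCCAAG, off=4): starts [45, 140] → cuts [49, 144]
  UxaV (TGATGAG, off=4): starts [13, 116, 129, 163] → cuts [17, 120, 133, 167]
  PtaIII (TTCGAAA, off=0): starts [31, 38, 63, 184] → cuts [31, 38, 63, 184]
  TgoV (AGCTCATC, off=3): starts [2, 93, 104, 153, 171] → cuts [5, 96, 107, 156, 174]

All cut coordinates (distinct, sorted): [5, 17, 31, 38, 49, 63, 96, 107, 120, 133, 144, 156, 167, 174, 184]

Fragment lengths:
  [0,5): 5 bp
  [5,17): 12 bp
  [17,31): 14 bp
  [31,38): 7 bp
  [38,49): 11 bp
  [49,63): 14 bp
  [63,96): 33 bp
  [96,107): 11 bp
  [107,120): 13 bp
  [120,133): 13 bp
  [133,144): 11 bp
  [144,156): 12 bp
  [156,167): 11 bp
  [167,174): 7 bp
  [174,184): 10 bp
  [184,207): 23 bp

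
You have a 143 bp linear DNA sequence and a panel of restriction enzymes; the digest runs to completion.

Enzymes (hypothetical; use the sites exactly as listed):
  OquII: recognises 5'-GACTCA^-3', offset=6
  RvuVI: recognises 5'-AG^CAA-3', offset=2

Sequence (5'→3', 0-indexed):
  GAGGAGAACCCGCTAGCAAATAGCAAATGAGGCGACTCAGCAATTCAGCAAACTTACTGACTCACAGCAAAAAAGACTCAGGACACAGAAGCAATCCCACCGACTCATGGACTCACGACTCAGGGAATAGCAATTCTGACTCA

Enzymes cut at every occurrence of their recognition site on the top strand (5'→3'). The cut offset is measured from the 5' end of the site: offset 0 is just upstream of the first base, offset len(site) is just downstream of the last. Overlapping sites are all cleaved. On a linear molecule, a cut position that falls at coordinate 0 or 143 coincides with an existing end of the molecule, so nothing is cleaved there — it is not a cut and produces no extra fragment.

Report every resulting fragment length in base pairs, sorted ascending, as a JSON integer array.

Site scan:
  OquII (GACTCA, off=6): starts [33, 58, 74, 101, 109, 116, 137] → cuts [39, 64, 80, 107, 115, 122] (position 143 is a terminus of the linear molecule — no cut)
  RvuVI (AGCAA, off=2): starts [14, 21, 38, 46, 65, 89, 128] → cuts [16, 23, 40, 48, 67, 91, 130]

Pooled cuts: [16, 23, 39, 40, 48, 64, 67, 80, 91, 107, 115, 122, 130]

Fragments:
  [0,16): 16 bp
  [16,23): 7 bp
  [23,39): 16 bp
  [39,40): 1 bp
  [40,48): 8 bp
  [48,64): 16 bp
  [64,67): 3 bp
  [67,80): 13 bp
  [80,91): 11 bp
  [91,107): 16 bp
  [107,115): 8 bp
  [115,122): 7 bp
  [122,130): 8 bp
  [130,143): 13 bp

[1,3,7,7,8,8,8,11,13,13,16,16,16,16]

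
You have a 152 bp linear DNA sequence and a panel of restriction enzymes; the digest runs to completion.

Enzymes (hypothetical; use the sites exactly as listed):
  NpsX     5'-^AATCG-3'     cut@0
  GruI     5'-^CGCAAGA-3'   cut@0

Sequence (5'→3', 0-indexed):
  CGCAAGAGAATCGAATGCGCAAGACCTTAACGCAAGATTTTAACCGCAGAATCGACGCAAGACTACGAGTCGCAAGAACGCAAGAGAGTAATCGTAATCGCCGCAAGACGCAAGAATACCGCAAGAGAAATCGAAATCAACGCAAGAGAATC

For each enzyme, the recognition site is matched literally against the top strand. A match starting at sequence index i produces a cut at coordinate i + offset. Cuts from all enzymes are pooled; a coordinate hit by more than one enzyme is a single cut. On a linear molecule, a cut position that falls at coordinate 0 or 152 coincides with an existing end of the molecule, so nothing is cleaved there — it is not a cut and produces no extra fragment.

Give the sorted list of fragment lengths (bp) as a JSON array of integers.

[6,6,6,7,8,8,9,9,11,11,12,12,13,15,19]

Per-enzyme occurrences:
  NpsX (AATCG, off=0): starts [8, 49, 89, 95, 128] → cuts [8, 49, 89, 95, 128]
  GruI (CGCAAGA, off=0): starts [0, 17, 30, 55, 70, 78, 101, 108, 119, 140] → cuts [17, 30, 55, 70, 78, 101, 108, 119, 140] (position 0 is a terminus of the linear molecule — no cut)

All cut coordinates (distinct, sorted): [8, 17, 30, 49, 55, 70, 78, 89, 95, 101, 108, 119, 128, 140]

Fragments:
  [0,8): 8 bp
  [8,17): 9 bp
  [17,30): 13 bp
  [30,49): 19 bp
  [49,55): 6 bp
  [55,70): 15 bp
  [70,78): 8 bp
  [78,89): 11 bp
  [89,95): 6 bp
  [95,101): 6 bp
  [101,108): 7 bp
  [108,119): 11 bp
  [119,128): 9 bp
  [128,140): 12 bp
  [140,152): 12 bp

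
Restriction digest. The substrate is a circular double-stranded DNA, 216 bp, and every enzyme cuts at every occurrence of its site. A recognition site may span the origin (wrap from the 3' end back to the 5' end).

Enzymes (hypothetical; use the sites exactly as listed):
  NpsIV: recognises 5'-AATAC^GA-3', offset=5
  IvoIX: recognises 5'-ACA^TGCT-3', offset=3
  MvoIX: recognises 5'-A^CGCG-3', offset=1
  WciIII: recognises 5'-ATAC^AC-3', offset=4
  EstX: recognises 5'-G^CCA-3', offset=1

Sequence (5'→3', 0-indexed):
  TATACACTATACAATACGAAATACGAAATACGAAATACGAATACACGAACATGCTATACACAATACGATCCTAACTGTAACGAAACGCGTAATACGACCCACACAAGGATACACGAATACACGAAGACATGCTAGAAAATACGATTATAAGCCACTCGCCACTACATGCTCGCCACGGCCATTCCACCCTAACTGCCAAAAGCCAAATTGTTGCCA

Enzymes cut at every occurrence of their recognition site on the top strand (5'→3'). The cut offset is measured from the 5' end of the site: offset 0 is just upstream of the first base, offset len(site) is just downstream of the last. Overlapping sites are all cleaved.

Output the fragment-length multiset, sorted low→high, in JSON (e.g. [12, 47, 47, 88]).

Per-enzyme occurrences:
  NpsIV AATACGA/5: at [12, 19, 26, 33, 61, 90, 137] ⇒ [17, 24, 31, 38, 66, 95, 142]
  IvoIX ACATGCT/3: at [48, 126, 163] ⇒ [51, 129, 166]
  MvoIX ACGCG/1: at [84] ⇒ [85]
  WciIII ATACAC/4: at [1, 40, 55, 108, 116] ⇒ [5, 44, 59, 112, 120]
  EstX GCCA/1: at [150, 157, 171, 177, 194, 201, 212] ⇒ [151, 158, 172, 178, 195, 202, 213]

Pooled cuts: [5, 17, 24, 31, 38, 44, 51, 59, 66, 85, 95, 112, 120, 129, 142, 151, 158, 166, 172, 178, 195, 202, 213]

Fragment lengths:
  5→17: 12 bp
  17→24: 7 bp
  24→31: 7 bp
  31→38: 7 bp
  38→44: 6 bp
  44→51: 7 bp
  51→59: 8 bp
  59→66: 7 bp
  66→85: 19 bp
  85→95: 10 bp
  95→112: 17 bp
  112→120: 8 bp
  120→129: 9 bp
  129→142: 13 bp
  142→151: 9 bp
  151→158: 7 bp
  158→166: 8 bp
  166→172: 6 bp
  172→178: 6 bp
  178→195: 17 bp
  195→202: 7 bp
  202→213: 11 bp
  213→5 (wrap): 216-213+5 = 8 bp

[6,6,6,7,7,7,7,7,7,7,8,8,8,8,9,9,10,11,12,13,17,17,19]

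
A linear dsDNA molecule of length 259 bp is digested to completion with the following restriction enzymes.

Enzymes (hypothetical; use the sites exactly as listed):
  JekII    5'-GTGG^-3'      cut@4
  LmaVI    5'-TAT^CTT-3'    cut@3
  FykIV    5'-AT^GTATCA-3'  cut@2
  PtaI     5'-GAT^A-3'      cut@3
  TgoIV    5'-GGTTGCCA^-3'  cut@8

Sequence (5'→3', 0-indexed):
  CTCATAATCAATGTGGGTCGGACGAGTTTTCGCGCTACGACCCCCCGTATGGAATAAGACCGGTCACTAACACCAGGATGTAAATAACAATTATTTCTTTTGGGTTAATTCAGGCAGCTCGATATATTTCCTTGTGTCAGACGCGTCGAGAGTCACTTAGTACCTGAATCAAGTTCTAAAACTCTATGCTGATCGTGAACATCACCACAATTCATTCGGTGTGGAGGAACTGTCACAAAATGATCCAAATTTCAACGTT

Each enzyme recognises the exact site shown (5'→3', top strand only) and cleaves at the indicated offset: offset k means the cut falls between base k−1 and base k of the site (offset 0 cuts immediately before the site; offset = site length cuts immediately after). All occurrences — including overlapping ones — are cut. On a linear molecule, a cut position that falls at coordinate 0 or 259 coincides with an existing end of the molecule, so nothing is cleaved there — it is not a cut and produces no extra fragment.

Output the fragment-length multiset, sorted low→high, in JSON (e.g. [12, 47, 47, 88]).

[16,35,101,107]

Per-enzyme occurrences:
  JekII GTGG/4: at [12, 220] ⇒ [16, 224]
  LmaVI (TATCTT, off=3): no sites
  FykIV (ATGTATCA, off=2): no sites
  PtaI GATA/3: at [120] ⇒ [123]
  TgoIV (GGTTGCCA, off=8): no sites

All cut coordinates (distinct, sorted): [16, 123, 224]

Fragment lengths:
  [0,16): 16 bp
  [16,123): 107 bp
  [123,224): 101 bp
  [224,259): 35 bp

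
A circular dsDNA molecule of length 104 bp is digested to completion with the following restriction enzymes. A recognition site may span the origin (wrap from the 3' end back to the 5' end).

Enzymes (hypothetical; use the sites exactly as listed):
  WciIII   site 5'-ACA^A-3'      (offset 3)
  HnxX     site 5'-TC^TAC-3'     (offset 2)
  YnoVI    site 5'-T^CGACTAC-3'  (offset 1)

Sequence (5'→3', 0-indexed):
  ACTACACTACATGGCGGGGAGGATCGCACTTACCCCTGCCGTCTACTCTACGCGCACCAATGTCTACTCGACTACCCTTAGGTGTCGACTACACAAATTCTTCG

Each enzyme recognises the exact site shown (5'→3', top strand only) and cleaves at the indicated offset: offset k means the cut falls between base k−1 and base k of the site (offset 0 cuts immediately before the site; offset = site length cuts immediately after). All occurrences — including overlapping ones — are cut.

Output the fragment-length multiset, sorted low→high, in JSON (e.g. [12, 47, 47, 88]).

[4,5,7,10,16,17,45]

Per-enzyme occurrences:
  WciIII ACAA/3: at [92] ⇒ [95]
  HnxX TCTAC/2: at [41, 46, 62] ⇒ [43, 48, 64]
  YnoVI TCGACTAC/1: at [67, 84, 101] ⇒ [68, 85, 102]

Pooled cuts: [43, 48, 64, 68, 85, 95, 102]

Fragments:
  43→48: 5 bp
  48→64: 16 bp
  64→68: 4 bp
  68→85: 17 bp
  85→95: 10 bp
  95→102: 7 bp
  102→43 (wrap): 104-102+43 = 45 bp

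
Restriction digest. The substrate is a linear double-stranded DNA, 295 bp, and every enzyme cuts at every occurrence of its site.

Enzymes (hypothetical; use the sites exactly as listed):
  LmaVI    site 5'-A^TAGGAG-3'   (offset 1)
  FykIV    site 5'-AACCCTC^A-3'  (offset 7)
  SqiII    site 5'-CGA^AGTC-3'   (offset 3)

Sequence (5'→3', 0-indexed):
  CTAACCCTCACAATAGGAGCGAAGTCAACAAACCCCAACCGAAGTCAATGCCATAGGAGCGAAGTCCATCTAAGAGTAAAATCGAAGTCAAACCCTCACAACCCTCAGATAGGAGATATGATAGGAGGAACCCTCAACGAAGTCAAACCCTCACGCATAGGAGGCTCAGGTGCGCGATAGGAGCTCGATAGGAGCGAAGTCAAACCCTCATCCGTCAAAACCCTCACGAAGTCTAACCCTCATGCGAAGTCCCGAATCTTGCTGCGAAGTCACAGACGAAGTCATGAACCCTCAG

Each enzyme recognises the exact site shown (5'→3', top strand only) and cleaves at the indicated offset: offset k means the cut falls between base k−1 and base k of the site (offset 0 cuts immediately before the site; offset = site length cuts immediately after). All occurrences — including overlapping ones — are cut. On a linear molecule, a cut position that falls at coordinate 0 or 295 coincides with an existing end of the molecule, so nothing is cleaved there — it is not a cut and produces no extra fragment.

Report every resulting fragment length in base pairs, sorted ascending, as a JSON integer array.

[2,3,4,4,5,5,6,9,9,9,9,9,11,11,12,12,12,12,12,12,14,14,16,20,20,20,23]

Per-enzyme occurrences:
  LmaVI ATAGGAG/1: at [12, 52, 108, 120, 156, 176, 187] ⇒ [13, 53, 109, 121, 157, 177, 188]
  FykIV AACCCTCA/7: at [2, 90, 99, 128, 145, 202, 218, 234, 286] ⇒ [9, 97, 106, 135, 152, 209, 225, 241, 293]
  SqiII CGAAGTC/3: at [19, 39, 59, 82, 137, 194, 226, 244, 264, 276] ⇒ [22, 42, 62, 85, 140, 197, 229, 247, 267, 279]

Pooled cuts: [9, 13, 22, 42, 53, 62, 85, 97, 106, 109, 121, 135, 140, 152, 157, 177, 188, 197, 209, 225, 229, 241, 247, 267, 279, 293]

Fragment lengths:
  [0,9): 9 bp
  [9,13): 4 bp
  [13,22): 9 bp
  [22,42): 20 bp
  [42,53): 11 bp
  [53,62): 9 bp
  [62,85): 23 bp
  [85,97): 12 bp
  [97,106): 9 bp
  [106,109): 3 bp
  [109,121): 12 bp
  [121,135): 14 bp
  [135,140): 5 bp
  [140,152): 12 bp
  [152,157): 5 bp
  [157,177): 20 bp
  [177,188): 11 bp
  [188,197): 9 bp
  [197,209): 12 bp
  [209,225): 16 bp
  [225,229): 4 bp
  [229,241): 12 bp
  [241,247): 6 bp
  [247,267): 20 bp
  [267,279): 12 bp
  [279,293): 14 bp
  [293,295): 2 bp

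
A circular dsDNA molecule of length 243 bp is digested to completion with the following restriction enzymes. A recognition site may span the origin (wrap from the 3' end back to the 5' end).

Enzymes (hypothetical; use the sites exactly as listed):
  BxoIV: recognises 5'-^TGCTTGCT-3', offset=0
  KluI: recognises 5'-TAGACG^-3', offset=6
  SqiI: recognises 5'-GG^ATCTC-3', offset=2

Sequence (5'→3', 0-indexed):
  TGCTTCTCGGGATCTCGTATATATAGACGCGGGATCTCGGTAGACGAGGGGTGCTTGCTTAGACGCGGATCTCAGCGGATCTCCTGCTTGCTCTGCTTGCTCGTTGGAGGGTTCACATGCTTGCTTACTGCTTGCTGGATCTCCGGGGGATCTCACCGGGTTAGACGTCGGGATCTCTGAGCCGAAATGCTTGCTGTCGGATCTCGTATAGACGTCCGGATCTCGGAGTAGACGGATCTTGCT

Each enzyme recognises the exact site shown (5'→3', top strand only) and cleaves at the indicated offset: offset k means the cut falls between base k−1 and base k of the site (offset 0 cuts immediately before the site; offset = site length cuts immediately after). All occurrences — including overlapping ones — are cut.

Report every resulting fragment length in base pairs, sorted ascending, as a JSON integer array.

[3,4,5,5,5,5,6,9,10,10,11,11,13,13,14,14,15,15,15,18,18,24]

Site scan:
  BxoIV TGCTTGCT/0: at [51, 84, 93, 117, 128, 187, 239] ⇒ [51, 84, 93, 117, 128, 187, 239]
  KluI TAGACG/6: at [23, 40, 59, 161, 208, 228] ⇒ [29, 46, 65, 167, 214, 234]
  SqiI GGATCTC/2: at [9, 31, 66, 76, 136, 147, 170, 198, 217] ⇒ [11, 33, 68, 78, 138, 149, 172, 200, 219]

Pooled cuts: [11, 29, 33, 46, 51, 65, 68, 78, 84, 93, 117, 128, 138, 149, 167, 172, 187, 200, 214, 219, 234, 239]

Fragments:
  11→29: 18 bp
  29→33: 4 bp
  33→46: 13 bp
  46→51: 5 bp
  51→65: 14 bp
  65→68: 3 bp
  68→78: 10 bp
  78→84: 6 bp
  84→93: 9 bp
  93→117: 24 bp
  117→128: 11 bp
  128→138: 10 bp
  138→149: 11 bp
  149→167: 18 bp
  167→172: 5 bp
  172→187: 15 bp
  187→200: 13 bp
  200→214: 14 bp
  214→219: 5 bp
  219→234: 15 bp
  234→239: 5 bp
  239→11 (wrap): 243-239+11 = 15 bp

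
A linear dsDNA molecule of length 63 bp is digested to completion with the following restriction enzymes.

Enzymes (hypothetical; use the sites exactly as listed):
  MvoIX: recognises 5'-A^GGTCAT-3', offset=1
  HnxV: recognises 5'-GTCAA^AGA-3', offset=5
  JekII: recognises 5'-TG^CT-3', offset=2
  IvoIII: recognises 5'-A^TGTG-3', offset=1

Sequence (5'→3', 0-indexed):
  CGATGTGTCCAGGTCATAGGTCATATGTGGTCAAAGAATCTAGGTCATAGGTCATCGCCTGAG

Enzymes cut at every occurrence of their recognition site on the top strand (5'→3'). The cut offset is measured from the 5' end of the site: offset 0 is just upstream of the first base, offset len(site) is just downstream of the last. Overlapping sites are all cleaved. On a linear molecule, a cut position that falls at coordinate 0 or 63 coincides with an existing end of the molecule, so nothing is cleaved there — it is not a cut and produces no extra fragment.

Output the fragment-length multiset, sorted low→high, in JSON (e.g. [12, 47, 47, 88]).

[3,7,7,7,8,8,9,14]

Site scan:
  MvoIX AGGTCAT/1: at [10, 17, 41, 48] ⇒ [11, 18, 42, 49]
  HnxV GTCAAAGA/5: at [29] ⇒ [34]
  JekII (TGCT, off=2): no sites
  IvoIII ATGTG/1: at [2, 24] ⇒ [3, 25]

Pooled cuts: [3, 11, 18, 25, 34, 42, 49]

Fragment lengths:
  [0,3): 3 bp
  [3,11): 8 bp
  [11,18): 7 bp
  [18,25): 7 bp
  [25,34): 9 bp
  [34,42): 8 bp
  [42,49): 7 bp
  [49,63): 14 bp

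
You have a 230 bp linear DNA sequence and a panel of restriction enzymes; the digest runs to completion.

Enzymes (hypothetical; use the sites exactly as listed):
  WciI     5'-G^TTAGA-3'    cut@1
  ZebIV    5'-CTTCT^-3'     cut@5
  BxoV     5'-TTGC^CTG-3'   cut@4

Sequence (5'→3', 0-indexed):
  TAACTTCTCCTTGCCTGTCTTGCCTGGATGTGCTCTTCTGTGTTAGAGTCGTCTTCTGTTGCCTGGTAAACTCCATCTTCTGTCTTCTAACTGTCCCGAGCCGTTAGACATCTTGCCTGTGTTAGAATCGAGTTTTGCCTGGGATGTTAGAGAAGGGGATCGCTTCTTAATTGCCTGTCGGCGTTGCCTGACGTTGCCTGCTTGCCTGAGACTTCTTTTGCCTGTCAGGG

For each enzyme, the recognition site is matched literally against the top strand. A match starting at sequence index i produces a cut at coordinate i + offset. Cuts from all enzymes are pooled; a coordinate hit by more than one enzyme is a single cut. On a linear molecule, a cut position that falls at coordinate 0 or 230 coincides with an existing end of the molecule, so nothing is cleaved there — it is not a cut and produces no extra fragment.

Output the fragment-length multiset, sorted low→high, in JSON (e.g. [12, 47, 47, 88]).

[3,5,5,5,6,7,7,8,8,8,9,9,10,11,13,13,15,15,16,17,19,21]

Scan for sites:
  WciI (GTTAGA, off=1): starts [41, 102, 120, 145] → cuts [42, 103, 121, 146]
  ZebIV (CTTCT, off=5): starts [3, 34, 52, 76, 83, 162, 211] → cuts [8, 39, 57, 81, 88, 167, 216]
  BxoV (TTGCCTG, off=4): starts [10, 19, 58, 112, 134, 170, 183, 193, 201, 217] → cuts [14, 23, 62, 116, 138, 174, 187, 197, 205, 221]

Pooled cuts: [8, 14, 23, 39, 42, 57, 62, 81, 88, 103, 116, 121, 138, 146, 167, 174, 187, 197, 205, 216, 221]

Fragment lengths:
  [0,8): 8 bp
  [8,14): 6 bp
  [14,23): 9 bp
  [23,39): 16 bp
  [39,42): 3 bp
  [42,57): 15 bp
  [57,62): 5 bp
  [62,81): 19 bp
  [81,88): 7 bp
  [88,103): 15 bp
  [103,116): 13 bp
  [116,121): 5 bp
  [121,138): 17 bp
  [138,146): 8 bp
  [146,167): 21 bp
  [167,174): 7 bp
  [174,187): 13 bp
  [187,197): 10 bp
  [197,205): 8 bp
  [205,216): 11 bp
  [216,221): 5 bp
  [221,230): 9 bp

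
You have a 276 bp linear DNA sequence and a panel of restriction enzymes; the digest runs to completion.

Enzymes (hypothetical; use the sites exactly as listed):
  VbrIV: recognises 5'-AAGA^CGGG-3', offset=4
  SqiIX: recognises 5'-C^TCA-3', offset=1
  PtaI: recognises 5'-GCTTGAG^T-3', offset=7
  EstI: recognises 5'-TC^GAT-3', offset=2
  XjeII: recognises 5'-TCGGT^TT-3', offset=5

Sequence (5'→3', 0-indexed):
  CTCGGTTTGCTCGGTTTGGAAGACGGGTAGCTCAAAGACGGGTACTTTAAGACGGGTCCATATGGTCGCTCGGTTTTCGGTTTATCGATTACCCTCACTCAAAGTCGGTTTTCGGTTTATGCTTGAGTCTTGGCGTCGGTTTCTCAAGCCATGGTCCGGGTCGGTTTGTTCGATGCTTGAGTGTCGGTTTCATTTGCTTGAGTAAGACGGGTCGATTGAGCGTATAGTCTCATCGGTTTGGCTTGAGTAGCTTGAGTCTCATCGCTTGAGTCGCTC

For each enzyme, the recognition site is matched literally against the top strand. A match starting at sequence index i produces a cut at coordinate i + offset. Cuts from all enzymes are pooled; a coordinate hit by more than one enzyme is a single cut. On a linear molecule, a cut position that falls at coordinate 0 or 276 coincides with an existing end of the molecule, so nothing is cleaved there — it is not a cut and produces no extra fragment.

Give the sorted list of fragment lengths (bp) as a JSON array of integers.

[2,3,4,5,5,6,6,6,6,7,7,7,7,8,8,8,8,9,9,10,10,11,11,12,13,14,14,16,22,22]

Per-enzyme occurrences:
  VbrIV AAGACGGG/4: at [19, 34, 48, 203] ⇒ [23, 38, 52, 207]
  SqiIX CTCA/1: at [30, 93, 97, 142, 228, 257] ⇒ [31, 94, 98, 143, 229, 258]
  PtaI GCTTGAGT/7: at [120, 174, 195, 240, 249, 263] ⇒ [127, 181, 202, 247, 256, 270]
  EstI TCGAT/2: at [84, 169, 211] ⇒ [86, 171, 213]
  XjeII TCGGTTT/5: at [1, 10, 69, 76, 104, 111, 135, 160, 183, 232] ⇒ [6, 15, 74, 81, 109, 116, 140, 165, 188, 237]

All cut coordinates (distinct, sorted): [6, 15, 23, 31, 38, 52, 74, 81, 86, 94, 98, 109, 116, 127, 140, 143, 165, 171, 181, 188, 202, 207, 213, 229, 237, 247, 256, 258, 270]

Fragment lengths:
  [0,6): 6 bp
  [6,15): 9 bp
  [15,23): 8 bp
  [23,31): 8 bp
  [31,38): 7 bp
  [38,52): 14 bp
  [52,74): 22 bp
  [74,81): 7 bp
  [81,86): 5 bp
  [86,94): 8 bp
  [94,98): 4 bp
  [98,109): 11 bp
  [109,116): 7 bp
  [116,127): 11 bp
  [127,140): 13 bp
  [140,143): 3 bp
  [143,165): 22 bp
  [165,171): 6 bp
  [171,181): 10 bp
  [181,188): 7 bp
  [188,202): 14 bp
  [202,207): 5 bp
  [207,213): 6 bp
  [213,229): 16 bp
  [229,237): 8 bp
  [237,247): 10 bp
  [247,256): 9 bp
  [256,258): 2 bp
  [258,270): 12 bp
  [270,276): 6 bp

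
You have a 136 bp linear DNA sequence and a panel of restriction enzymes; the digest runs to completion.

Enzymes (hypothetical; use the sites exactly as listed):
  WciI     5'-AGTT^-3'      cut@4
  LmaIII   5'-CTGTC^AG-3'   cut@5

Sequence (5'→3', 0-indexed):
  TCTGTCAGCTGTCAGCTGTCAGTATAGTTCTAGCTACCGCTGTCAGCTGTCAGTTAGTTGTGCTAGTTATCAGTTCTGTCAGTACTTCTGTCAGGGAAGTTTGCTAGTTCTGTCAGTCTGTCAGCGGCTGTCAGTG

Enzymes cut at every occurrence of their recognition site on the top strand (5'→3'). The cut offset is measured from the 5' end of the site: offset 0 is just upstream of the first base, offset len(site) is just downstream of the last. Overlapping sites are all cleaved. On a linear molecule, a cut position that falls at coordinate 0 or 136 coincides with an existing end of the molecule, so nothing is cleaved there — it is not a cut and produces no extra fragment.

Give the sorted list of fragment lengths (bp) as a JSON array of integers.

Per-enzyme occurrences:
  WciI AGTT/4: at [25, 51, 55, 64, 71, 97, 105] ⇒ [29, 55, 59, 68, 75, 101, 109]
  LmaIII CTGTCAG/5: at [1, 8, 15, 39, 46, 75, 87, 109, 117, 127] ⇒ [6, 13, 20, 44, 51, 80, 92, 114, 122, 132]

Pooled cuts: [6, 13, 20, 29, 44, 51, 55, 59, 68, 75, 80, 92, 101, 109, 114, 122, 132]

Fragment lengths:
  [0,6): 6 bp
  [6,13): 7 bp
  [13,20): 7 bp
  [20,29): 9 bp
  [29,44): 15 bp
  [44,51): 7 bp
  [51,55): 4 bp
  [55,59): 4 bp
  [59,68): 9 bp
  [68,75): 7 bp
  [75,80): 5 bp
  [80,92): 12 bp
  [92,101): 9 bp
  [101,109): 8 bp
  [109,114): 5 bp
  [114,122): 8 bp
  [122,132): 10 bp
  [132,136): 4 bp

[4,4,4,5,5,6,7,7,7,7,8,8,9,9,9,10,12,15]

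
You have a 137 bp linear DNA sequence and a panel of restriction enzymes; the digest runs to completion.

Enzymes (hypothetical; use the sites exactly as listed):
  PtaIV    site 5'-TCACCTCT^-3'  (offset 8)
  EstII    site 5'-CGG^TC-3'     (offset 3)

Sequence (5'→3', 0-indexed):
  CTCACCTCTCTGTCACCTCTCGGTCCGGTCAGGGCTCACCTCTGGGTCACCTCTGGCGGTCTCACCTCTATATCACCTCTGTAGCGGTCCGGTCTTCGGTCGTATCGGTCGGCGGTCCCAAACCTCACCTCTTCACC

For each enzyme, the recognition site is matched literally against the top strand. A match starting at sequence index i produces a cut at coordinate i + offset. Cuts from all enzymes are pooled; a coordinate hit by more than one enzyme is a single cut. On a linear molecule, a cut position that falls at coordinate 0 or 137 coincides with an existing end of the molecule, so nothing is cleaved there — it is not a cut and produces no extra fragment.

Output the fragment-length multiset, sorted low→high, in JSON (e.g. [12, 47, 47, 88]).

Per-enzyme occurrences:
  PtaIV TCACCTCT/8: at [1, 12, 35, 46, 61, 72, 124] ⇒ [9, 20, 43, 54, 69, 80, 132]
  EstII CGGTC/3: at [20, 25, 56, 84, 89, 96, 105, 112] ⇒ [23, 28, 59, 87, 92, 99, 108, 115]

All cut coordinates (distinct, sorted): [9, 20, 23, 28, 43, 54, 59, 69, 80, 87, 92, 99, 108, 115, 132]

Fragment lengths:
  [0,9): 9 bp
  [9,20): 11 bp
  [20,23): 3 bp
  [23,28): 5 bp
  [28,43): 15 bp
  [43,54): 11 bp
  [54,59): 5 bp
  [59,69): 10 bp
  [69,80): 11 bp
  [80,87): 7 bp
  [87,92): 5 bp
  [92,99): 7 bp
  [99,108): 9 bp
  [108,115): 7 bp
  [115,132): 17 bp
  [132,137): 5 bp

[3,5,5,5,5,7,7,7,9,9,10,11,11,11,15,17]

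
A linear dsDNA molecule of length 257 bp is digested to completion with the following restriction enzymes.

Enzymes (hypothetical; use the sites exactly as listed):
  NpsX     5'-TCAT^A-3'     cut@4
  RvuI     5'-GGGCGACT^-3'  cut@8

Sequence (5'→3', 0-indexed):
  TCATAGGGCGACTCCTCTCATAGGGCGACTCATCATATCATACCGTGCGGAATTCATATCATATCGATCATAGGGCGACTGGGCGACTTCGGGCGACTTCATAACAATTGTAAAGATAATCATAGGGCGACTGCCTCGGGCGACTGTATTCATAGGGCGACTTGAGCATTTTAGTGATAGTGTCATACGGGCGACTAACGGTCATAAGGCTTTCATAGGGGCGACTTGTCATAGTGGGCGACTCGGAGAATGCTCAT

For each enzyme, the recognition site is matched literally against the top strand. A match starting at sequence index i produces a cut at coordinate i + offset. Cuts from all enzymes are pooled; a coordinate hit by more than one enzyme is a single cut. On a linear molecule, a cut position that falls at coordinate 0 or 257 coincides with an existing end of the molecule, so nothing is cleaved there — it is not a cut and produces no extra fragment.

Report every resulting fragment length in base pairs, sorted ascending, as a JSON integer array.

Site scan:
  NpsX TCATA/4: at [0, 17, 32, 37, 53, 58, 67, 98, 119, 149, 182, 201, 212, 228] ⇒ [4, 21, 36, 41, 57, 62, 71, 102, 123, 153, 186, 205, 216, 232]
  RvuI GGGCGACT/8: at [5, 22, 72, 80, 90, 124, 137, 154, 188, 218, 235] ⇒ [13, 30, 80, 88, 98, 132, 145, 162, 196, 226, 243]

All cut coordinates (distinct, sorted): [4, 13, 21, 30, 36, 41, 57, 62, 71, 80, 88, 98, 102, 123, 132, 145, 153, 162, 186, 196, 205, 216, 226, 232, 243]

Fragments:
  [0,4): 4 bp
  [4,13): 9 bp
  [13,21): 8 bp
  [21,30): 9 bp
  [30,36): 6 bp
  [36,41): 5 bp
  [41,57): 16 bp
  [57,62): 5 bp
  [62,71): 9 bp
  [71,80): 9 bp
  [80,88): 8 bp
  [88,98): 10 bp
  [98,102): 4 bp
  [102,123): 21 bp
  [123,132): 9 bp
  [132,145): 13 bp
  [145,153): 8 bp
  [153,162): 9 bp
  [162,186): 24 bp
  [186,196): 10 bp
  [196,205): 9 bp
  [205,216): 11 bp
  [216,226): 10 bp
  [226,232): 6 bp
  [232,243): 11 bp
  [243,257): 14 bp

[4,4,5,5,6,6,8,8,8,9,9,9,9,9,9,9,10,10,10,11,11,13,14,16,21,24]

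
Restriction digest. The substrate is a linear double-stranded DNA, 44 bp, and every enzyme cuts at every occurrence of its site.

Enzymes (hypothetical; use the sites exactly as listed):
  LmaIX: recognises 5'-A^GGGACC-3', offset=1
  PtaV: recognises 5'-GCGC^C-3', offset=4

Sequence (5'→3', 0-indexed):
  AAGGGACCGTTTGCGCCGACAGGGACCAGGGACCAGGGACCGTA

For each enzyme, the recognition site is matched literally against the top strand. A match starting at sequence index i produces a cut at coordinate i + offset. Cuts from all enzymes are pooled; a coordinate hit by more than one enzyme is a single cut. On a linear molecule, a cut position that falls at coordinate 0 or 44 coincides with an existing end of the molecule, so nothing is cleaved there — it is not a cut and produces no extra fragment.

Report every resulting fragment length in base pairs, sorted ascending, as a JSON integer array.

[2,5,7,7,9,14]

Site scan:
  LmaIX AGGGACC/1: at [1, 20, 27, 34] ⇒ [2, 21, 28, 35]
  PtaV GCGCC/4: at [12] ⇒ [16]

Pooled cuts: [2, 16, 21, 28, 35]

Fragment lengths:
  [0,2): 2 bp
  [2,16): 14 bp
  [16,21): 5 bp
  [21,28): 7 bp
  [28,35): 7 bp
  [35,44): 9 bp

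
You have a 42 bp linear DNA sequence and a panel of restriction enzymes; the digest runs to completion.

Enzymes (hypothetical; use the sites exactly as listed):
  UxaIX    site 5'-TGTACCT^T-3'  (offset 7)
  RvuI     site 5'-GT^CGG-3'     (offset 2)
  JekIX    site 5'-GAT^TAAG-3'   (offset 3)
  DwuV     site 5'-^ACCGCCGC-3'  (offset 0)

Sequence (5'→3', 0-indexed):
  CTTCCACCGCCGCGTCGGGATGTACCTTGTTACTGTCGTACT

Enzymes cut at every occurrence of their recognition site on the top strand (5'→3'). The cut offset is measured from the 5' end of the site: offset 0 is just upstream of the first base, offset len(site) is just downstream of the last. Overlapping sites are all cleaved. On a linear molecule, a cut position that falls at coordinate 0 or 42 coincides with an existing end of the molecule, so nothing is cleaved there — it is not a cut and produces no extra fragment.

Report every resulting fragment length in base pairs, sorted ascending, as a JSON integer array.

Per-enzyme occurrences:
  UxaIX (TGTACCTT, off=7): starts [20] → cuts [27]
  RvuI (GTCGG, off=2): starts [13] → cuts [15]
  JekIX (GATTAAG, off=3): no sites
  DwuV (ACCGCCGC, off=0): starts [5] → cuts [5]

Pooled cuts: [5, 15, 27]

Fragments:
  [0,5): 5 bp
  [5,15): 10 bp
  [15,27): 12 bp
  [27,42): 15 bp

[5,10,12,15]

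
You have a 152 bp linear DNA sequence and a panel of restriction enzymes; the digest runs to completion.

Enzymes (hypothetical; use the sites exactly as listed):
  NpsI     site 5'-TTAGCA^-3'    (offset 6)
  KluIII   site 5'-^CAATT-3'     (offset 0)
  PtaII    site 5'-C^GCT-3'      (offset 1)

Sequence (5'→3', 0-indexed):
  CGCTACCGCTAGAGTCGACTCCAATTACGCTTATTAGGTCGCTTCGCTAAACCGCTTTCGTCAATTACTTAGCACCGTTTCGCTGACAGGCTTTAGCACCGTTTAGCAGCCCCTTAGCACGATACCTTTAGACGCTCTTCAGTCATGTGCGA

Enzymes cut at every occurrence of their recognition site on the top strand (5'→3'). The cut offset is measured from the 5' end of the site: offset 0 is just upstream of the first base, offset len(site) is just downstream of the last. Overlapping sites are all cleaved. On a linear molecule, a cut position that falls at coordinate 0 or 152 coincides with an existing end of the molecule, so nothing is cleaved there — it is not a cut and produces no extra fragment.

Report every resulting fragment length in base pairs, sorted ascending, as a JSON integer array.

Site scan:
  NpsI TTAGCA/6: at [68, 92, 102, 113] ⇒ [74, 98, 108, 119]
  KluIII CAATT/0: at [21, 61] ⇒ [21, 61]
  PtaII CGCT/1: at [0, 6, 27, 39, 44, 52, 80, 132] ⇒ [1, 7, 28, 40, 45, 53, 81, 133]

All cut coordinates (distinct, sorted): [1, 7, 21, 28, 40, 45, 53, 61, 74, 81, 98, 108, 119, 133]

Fragments:
  [0,1): 1 bp
  [1,7): 6 bp
  [7,21): 14 bp
  [21,28): 7 bp
  [28,40): 12 bp
  [40,45): 5 bp
  [45,53): 8 bp
  [53,61): 8 bp
  [61,74): 13 bp
  [74,81): 7 bp
  [81,98): 17 bp
  [98,108): 10 bp
  [108,119): 11 bp
  [119,133): 14 bp
  [133,152): 19 bp

[1,5,6,7,7,8,8,10,11,12,13,14,14,17,19]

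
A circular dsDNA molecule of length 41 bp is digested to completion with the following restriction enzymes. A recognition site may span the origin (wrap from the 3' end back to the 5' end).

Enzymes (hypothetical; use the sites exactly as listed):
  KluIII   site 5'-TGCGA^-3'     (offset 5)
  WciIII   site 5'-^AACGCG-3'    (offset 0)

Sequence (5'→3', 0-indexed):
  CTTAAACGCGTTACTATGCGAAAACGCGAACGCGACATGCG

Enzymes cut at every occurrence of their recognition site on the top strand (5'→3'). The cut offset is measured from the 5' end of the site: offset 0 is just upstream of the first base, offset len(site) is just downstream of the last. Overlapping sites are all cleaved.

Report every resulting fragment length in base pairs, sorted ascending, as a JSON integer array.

Per-enzyme occurrences:
  KluIII (TGCGA, off=5): starts [16] → cuts [21]
  WciIII (AACGCG, off=0): starts [4, 22, 28] → cuts [4, 22, 28]

Pooled cuts: [4, 21, 22, 28]

Fragment lengths:
  4→21: 17 bp
  21→22: 1 bp
  22→28: 6 bp
  28→4 (wrap): 41-28+4 = 17 bp

[1,6,17,17]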